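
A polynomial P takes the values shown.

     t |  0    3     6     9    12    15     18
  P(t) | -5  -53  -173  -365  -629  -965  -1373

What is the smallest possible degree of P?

Forward differences of the values at t = 0, 3, 6, 9, 12, 15, 18:
  P  : -5  -53  -173  -365  -629  -965  -1373
  Δ  : -48  -120  -192  -264  -336  -408
  Δ^2: -72  -72  -72  -72  -72
  Δ^3: 0  0  0  0
  Δ^4: 0  0  0
  Δ^5: 0  0
  Δ^6: 0
The second differences are constant (-72) and nonzero, while all higher differences vanish, so the minimal degree is 2.

2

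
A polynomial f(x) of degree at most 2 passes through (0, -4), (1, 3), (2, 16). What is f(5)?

91

Forward differences of the values at x = 0, 1, 2:
  f  : -4  3  16
  Δ  : 7  13
  Δ^2: 6
The second differences are constant, confirming degree 2.
Interpolating (Newton forward form) and evaluating at x = 5 gives f(5) = 91.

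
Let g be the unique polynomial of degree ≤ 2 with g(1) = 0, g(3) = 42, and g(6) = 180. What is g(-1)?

Using the Lagrange interpolation formula with nodes 1, 3, 6:
  L_0(n) = (n - 3)(n - 6) / 10
  L_1(n) = (n - 1)(n - 6) / -6
  L_2(n) = (n - 1)(n - 3) / 15
Then g(n) = 0·L_0(n) + 42·L_1(n) + 180·L_2(n).
Expanding and collecting terms gives g(n) = 5n^2 + n - 6.
Evaluating at n = -1: g(-1) = -2.

-2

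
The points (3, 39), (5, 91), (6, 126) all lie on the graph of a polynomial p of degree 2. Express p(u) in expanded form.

p(u) = 3u^2 + 2u + 6

Using the Lagrange interpolation formula with nodes 3, 5, 6:
  L_0(u) = (u - 5)(u - 6) / 6
  L_1(u) = (u - 3)(u - 6) / -2
  L_2(u) = (u - 3)(u - 5) / 3
Then p(u) = 39·L_0(u) + 91·L_1(u) + 126·L_2(u).
Expanding and collecting terms gives p(u) = 3u^2 + 2u + 6.
Check: p(6) = 126. ✓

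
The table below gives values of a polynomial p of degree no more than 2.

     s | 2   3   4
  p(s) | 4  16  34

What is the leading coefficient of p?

Write p(s) = as^2 + bs + c. Substituting each data point gives a linear system:
  4a + 2b + c = 4
  9a + 3b + c = 16
  16a + 4b + c = 34
Solving the system yields a = 3, b = -3, c = -2.
So p(s) = 3s^2 - 3s - 2.
The leading coefficient is 3.

3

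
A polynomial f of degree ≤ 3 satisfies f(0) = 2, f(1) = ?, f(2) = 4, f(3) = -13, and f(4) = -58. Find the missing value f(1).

5

On equispaced nodes a degree-3 polynomial has vanishing fourth forward difference, so
  f(0) - 4·f(1) + 6·f(2) - 4·f(3) + f(4) = 0.
Substituting the known values and solving for f(1):
  -4·f(1) = -20
  f(1) = 5.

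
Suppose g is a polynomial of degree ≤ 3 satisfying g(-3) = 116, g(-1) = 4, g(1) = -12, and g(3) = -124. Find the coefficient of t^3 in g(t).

-4

Write g(t) = at^3 + bt^2 + ct + d. Substituting each data point gives a linear system:
  -27a + 9b - 3c + d = 116
  -a + b - c + d = 4
  a + b + c + d = -12
  27a + 9b + 3c + d = -124
Solving the system yields a = -4, b = 0, c = -4, d = -4.
So g(t) = -4t^3 - 4t - 4.
The leading coefficient is -4.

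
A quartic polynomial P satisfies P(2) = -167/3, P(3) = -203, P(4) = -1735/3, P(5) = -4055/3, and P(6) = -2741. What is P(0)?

Using the Lagrange interpolation formula with nodes 2, 3, 4, 5, 6:
  L_0(n) = (n - 3)(n - 4)(n - 5)(n - 6) / 24
  L_1(n) = (n - 2)(n - 4)(n - 5)(n - 6) / -6
  L_2(n) = (n - 2)(n - 3)(n - 5)(n - 6) / 4
  L_3(n) = (n - 2)(n - 3)(n - 4)(n - 6) / -6
  L_4(n) = (n - 2)(n - 3)(n - 4)(n - 5) / 24
Then P(n) = -167/3·L_0(n) - 203·L_1(n) - 1735/3·L_2(n) - 4055/3·L_3(n) - 2741·L_4(n).
Expanding and collecting terms gives P(n) = -2n^4 - (1/3)n^3 - n^2 - 6n - 5.
Evaluating at n = 0: P(0) = -5.

-5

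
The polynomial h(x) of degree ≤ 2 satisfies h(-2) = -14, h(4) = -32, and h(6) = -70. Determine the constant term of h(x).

-4

Write h(x) = ax^2 + bx + c. Substituting each data point gives a linear system:
  4a - 2b + c = -14
  16a + 4b + c = -32
  36a + 6b + c = -70
Solving the system yields a = -2, b = 1, c = -4.
So h(x) = -2x² + x - 4.
The constant term is -4.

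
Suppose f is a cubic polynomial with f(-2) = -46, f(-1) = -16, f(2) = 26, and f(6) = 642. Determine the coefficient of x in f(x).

6

Write f(x) = ax^3 + bx^2 + cx + d. Substituting each data point gives a linear system:
  -8a + 4b - 2c + d = -46
  -a + b - c + d = -16
  8a + 4b + 2c + d = 26
  216a + 36b + 6c + d = 642
Solving the system yields a = 3, b = -1, c = 6, d = -6.
So f(x) = 3x^3 - x^2 + 6x - 6.
The coefficient of x is 6.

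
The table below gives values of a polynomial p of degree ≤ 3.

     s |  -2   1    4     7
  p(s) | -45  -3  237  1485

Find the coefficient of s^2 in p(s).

-4

Write p(s) = as^3 + bs^2 + cs + d. Substituting each data point gives a linear system:
  -8a + 4b - 2c + d = -45
  a + b + c + d = -3
  64a + 16b + 4c + d = 237
  343a + 49b + 7c + d = 1485
Solving the system yields a = 5, b = -4, c = -5, d = 1.
So p(s) = 5s^3 - 4s^2 - 5s + 1.
The coefficient of s^2 is -4.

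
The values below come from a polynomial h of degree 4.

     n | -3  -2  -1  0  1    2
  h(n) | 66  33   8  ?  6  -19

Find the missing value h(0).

3

On equispaced nodes a degree-4 polynomial has vanishing fifth forward difference, so
  - h(-3) + 5·h(-2) - 10·h(-1) + 10·h(0) - 5·h(1) + h(2) = 0.
Substituting the known values and solving for h(0):
  10·h(0) = 30
  h(0) = 3.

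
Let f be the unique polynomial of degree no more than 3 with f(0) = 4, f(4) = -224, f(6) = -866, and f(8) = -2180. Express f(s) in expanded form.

Write f(s) = as^3 + bs^2 + cs + d. Substituting each data point gives a linear system:
  d = 4
  64a + 16b + 4c + d = -224
  216a + 36b + 6c + d = -866
  512a + 64b + 8c + d = -2180
Solving the system yields a = -5, b = 6, c = -1, d = 4.
So f(s) = -5s^3 + 6s^2 - s + 4.
Check: f(6) = -866. ✓

f(s) = -5s^3 + 6s^2 - s + 4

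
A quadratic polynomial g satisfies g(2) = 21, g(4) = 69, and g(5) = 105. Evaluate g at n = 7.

Write g(n) = an^2 + bn + c. Substituting each data point gives a linear system:
  4a + 2b + c = 21
  16a + 4b + c = 69
  25a + 5b + c = 105
Solving the system yields a = 4, b = 0, c = 5.
So g(n) = 4n^2 + 5.
Then g(7) = 201.

201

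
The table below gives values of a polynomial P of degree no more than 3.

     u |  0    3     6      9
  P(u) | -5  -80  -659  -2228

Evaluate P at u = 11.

Forward differences of the values at u = 0, 3, 6, 9:
  P  : -5  -80  -659  -2228
  Δ  : -75  -579  -1569
  Δ^2: -504  -990
  Δ^3: -486
The third differences are constant, confirming degree 3.
Interpolating (Newton forward form) and evaluating at u = 11 gives P(11) = -4064.

-4064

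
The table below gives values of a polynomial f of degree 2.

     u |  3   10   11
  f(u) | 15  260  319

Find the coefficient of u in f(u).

-4

Write f(u) = au^2 + bu + c. Substituting each data point gives a linear system:
  9a + 3b + c = 15
  100a + 10b + c = 260
  121a + 11b + c = 319
Solving the system yields a = 3, b = -4, c = 0.
So f(u) = 3u^2 - 4u.
The coefficient of u is -4.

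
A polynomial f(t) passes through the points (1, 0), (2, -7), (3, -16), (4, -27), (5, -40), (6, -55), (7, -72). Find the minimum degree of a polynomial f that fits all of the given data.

2

Forward differences of the values at t = 1, 2, 3, 4, 5, 6, 7:
  f  : 0  -7  -16  -27  -40  -55  -72
  Δ  : -7  -9  -11  -13  -15  -17
  Δ^2: -2  -2  -2  -2  -2
  Δ^3: 0  0  0  0
  Δ^4: 0  0  0
  Δ^5: 0  0
  Δ^6: 0
The second differences are constant (-2) and nonzero, while all higher differences vanish, so the minimal degree is 2.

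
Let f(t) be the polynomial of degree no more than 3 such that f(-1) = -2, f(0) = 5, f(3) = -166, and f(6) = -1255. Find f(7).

Using the Lagrange interpolation formula with nodes -1, 0, 3, 6:
  L_0(t) = t(t - 3)(t - 6) / -28
  L_1(t) = (t + 1)(t - 3)(t - 6) / 18
  L_2(t) = (t + 1)t(t - 6) / -36
  L_3(t) = (t + 1)t(t - 3) / 126
Then f(t) = -2·L_0(t) + 5·L_1(t) - 166·L_2(t) - 1255·L_3(t).
Expanding and collecting terms gives f(t) = -5t³ - 6t² + 6t + 5.
Evaluating at t = 7: f(7) = -1962.

-1962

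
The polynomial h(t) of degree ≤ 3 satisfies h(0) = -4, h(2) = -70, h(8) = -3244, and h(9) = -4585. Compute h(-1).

Using the Lagrange interpolation formula with nodes 0, 2, 8, 9:
  L_0(t) = (t - 2)(t - 8)(t - 9) / -144
  L_1(t) = t(t - 8)(t - 9) / 84
  L_2(t) = t(t - 2)(t - 9) / -48
  L_3(t) = t(t - 2)(t - 8) / 63
Then h(t) = -4·L_0(t) - 70·L_1(t) - 3244·L_2(t) - 4585·L_3(t).
Expanding and collecting terms gives h(t) = -6t³ - 2t² - 5t - 4.
Evaluating at t = -1: h(-1) = 5.

5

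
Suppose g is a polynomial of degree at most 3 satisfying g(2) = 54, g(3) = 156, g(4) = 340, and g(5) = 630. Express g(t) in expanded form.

Write g(t) = at^3 + bt^2 + ct + d. Substituting each data point gives a linear system:
  8a + 4b + 2c + d = 54
  27a + 9b + 3c + d = 156
  64a + 16b + 4c + d = 340
  125a + 25b + 5c + d = 630
Solving the system yields a = 4, b = 5, c = 1, d = 0.
So g(t) = 4t³ + 5t² + t.
Check: g(5) = 630. ✓

g(t) = 4t^3 + 5t^2 + t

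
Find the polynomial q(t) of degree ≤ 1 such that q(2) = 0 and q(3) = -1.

q(t) = -t + 2

Using the Lagrange interpolation formula with nodes 2, 3:
  L_0(t) = (t - 3) / -1
  L_1(t) = (t - 2) / 1
Then q(t) = 0·L_0(t) - 1·L_1(t).
Expanding and collecting terms gives q(t) = -t + 2.
Check: q(2) = 0. ✓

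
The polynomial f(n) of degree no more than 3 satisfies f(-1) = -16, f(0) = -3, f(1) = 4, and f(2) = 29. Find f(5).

452

Write f(n) = an^3 + bn^2 + cn + d. Substituting each data point gives a linear system:
  -a + b - c + d = -16
  d = -3
  a + b + c + d = 4
  8a + 4b + 2c + d = 29
Solving the system yields a = 4, b = -3, c = 6, d = -3.
So f(n) = 4n^3 - 3n^2 + 6n - 3.
Then f(5) = 452.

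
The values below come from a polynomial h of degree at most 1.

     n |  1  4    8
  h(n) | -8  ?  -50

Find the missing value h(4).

-26

The 2 known points determine the degree-1 polynomial uniquely.
Write h(n) = an + b. Substituting each data point gives a linear system:
  a + b = -8
  8a + b = -50
Solving the system yields a = -6, b = -2.
So h(n) = -6n - 2.
Then h(4) = -26.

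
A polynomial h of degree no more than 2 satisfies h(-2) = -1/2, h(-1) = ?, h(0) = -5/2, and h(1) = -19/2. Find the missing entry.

The 3 known points determine the degree-2 polynomial uniquely.
Write h(t) = at^2 + bt + c. Substituting each data point gives a linear system:
  4a - 2b + c = -1/2
  c = -5/2
  a + b + c = -19/2
Solving the system yields a = -2, b = -5, c = -5/2.
So h(t) = -2t² - 5t - 5/2.
Then h(-1) = 1/2.

1/2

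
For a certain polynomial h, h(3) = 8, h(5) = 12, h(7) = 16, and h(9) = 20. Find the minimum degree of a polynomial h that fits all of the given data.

Forward differences of the values at u = 3, 5, 7, 9:
  h  : 8  12  16  20
  Δ  : 4  4  4
  Δ^2: 0  0
  Δ^3: 0
The first differences are constant (4) and nonzero, while all higher differences vanish, so the minimal degree is 1.

1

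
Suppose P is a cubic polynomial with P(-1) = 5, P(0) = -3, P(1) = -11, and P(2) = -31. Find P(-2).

25

Forward differences of the values at n = -1, 0, 1, 2:
  P  : 5  -3  -11  -31
  Δ  : -8  -8  -20
  Δ^2: 0  -12
  Δ^3: -12
The third differences are constant, confirming degree 3.
Interpolating (Newton forward form) and evaluating at n = -2 gives P(-2) = 25.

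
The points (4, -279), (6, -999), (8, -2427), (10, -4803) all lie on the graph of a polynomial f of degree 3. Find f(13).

-21339/2

Forward differences of the values at t = 4, 6, 8, 10:
  f  : -279  -999  -2427  -4803
  Δ  : -720  -1428  -2376
  Δ^2: -708  -948
  Δ^3: -240
The third differences are constant, confirming degree 3.
Interpolating (Newton forward form) and evaluating at t = 13 gives f(13) = -21339/2.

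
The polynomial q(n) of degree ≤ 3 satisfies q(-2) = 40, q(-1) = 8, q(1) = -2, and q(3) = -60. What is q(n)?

Using the Lagrange interpolation formula with nodes -2, -1, 1, 3:
  L_0(n) = (n + 1)(n - 1)(n - 3) / -15
  L_1(n) = (n + 2)(n - 1)(n - 3) / 8
  L_2(n) = (n + 2)(n + 1)(n - 3) / -12
  L_3(n) = (n + 2)(n + 1)(n - 1) / 40
Then q(n) = 40·L_0(n) + 8·L_1(n) - 2·L_2(n) - 60·L_3(n).
Expanding and collecting terms gives q(n) = -3n^3 + 3n^2 - 2n.
Check: q(1) = -2. ✓

q(n) = -3n^3 + 3n^2 - 2n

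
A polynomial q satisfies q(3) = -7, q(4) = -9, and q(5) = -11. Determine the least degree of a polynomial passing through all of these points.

Divided differences on the nodes 3, 4, 5:
  order 0: -7  -9  -11
  order 1: -2  -2
  order 2: 0
The order-1 divided differences are all -2 (nonzero) and every higher order vanishes, so the data lies on a polynomial of degree exactly 1.

1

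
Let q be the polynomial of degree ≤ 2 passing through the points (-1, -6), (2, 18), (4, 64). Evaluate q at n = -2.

-2

Write q(n) = an^2 + bn + c. Substituting each data point gives a linear system:
  a - b + c = -6
  4a + 2b + c = 18
  16a + 4b + c = 64
Solving the system yields a = 3, b = 5, c = -4.
So q(n) = 3n^2 + 5n - 4.
Then q(-2) = -2.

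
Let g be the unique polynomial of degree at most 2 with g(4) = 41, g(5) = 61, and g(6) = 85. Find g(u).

g(u) = 2u^2 + 2u + 1

Write g(u) = au^2 + bu + c. Substituting each data point gives a linear system:
  16a + 4b + c = 41
  25a + 5b + c = 61
  36a + 6b + c = 85
Solving the system yields a = 2, b = 2, c = 1.
So g(u) = 2u^2 + 2u + 1.
Check: g(6) = 85. ✓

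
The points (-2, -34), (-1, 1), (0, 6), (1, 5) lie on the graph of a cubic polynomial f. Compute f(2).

22

Using the Lagrange interpolation formula with nodes -2, -1, 0, 1:
  L_0(t) = (t + 1)t(t - 1) / -6
  L_1(t) = (t + 2)t(t - 1) / 2
  L_2(t) = (t + 2)(t + 1)(t - 1) / -2
  L_3(t) = (t + 2)(t + 1)t / 6
Then f(t) = -34·L_0(t) + 1·L_1(t) + 6·L_2(t) + 5·L_3(t).
Expanding and collecting terms gives f(t) = 4t^3 - 3t^2 - 2t + 6.
Evaluating at t = 2: f(2) = 22.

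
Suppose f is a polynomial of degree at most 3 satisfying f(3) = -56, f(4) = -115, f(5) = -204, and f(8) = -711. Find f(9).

-980

Using the Lagrange interpolation formula with nodes 3, 4, 5, 8:
  L_0(s) = (s - 4)(s - 5)(s - 8) / -10
  L_1(s) = (s - 3)(s - 5)(s - 8) / 4
  L_2(s) = (s - 3)(s - 4)(s - 8) / -6
  L_3(s) = (s - 3)(s - 4)(s - 5) / 60
Then f(s) = -56·L_0(s) - 115·L_1(s) - 204·L_2(s) - 711·L_3(s).
Expanding and collecting terms gives f(s) = -s³ - 3s² - s + 1.
Evaluating at s = 9: f(9) = -980.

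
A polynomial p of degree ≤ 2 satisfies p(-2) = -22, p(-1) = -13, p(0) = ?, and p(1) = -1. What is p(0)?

-6

On equispaced nodes a degree-2 polynomial has vanishing third forward difference, so
  - p(-2) + 3·p(-1) - 3·p(0) + p(1) = 0.
Substituting the known values and solving for p(0):
  -3·p(0) = 18
  p(0) = -6.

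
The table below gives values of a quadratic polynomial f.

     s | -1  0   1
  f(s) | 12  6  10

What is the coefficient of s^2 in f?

Write f(s) = as^2 + bs + c. Substituting each data point gives a linear system:
  a - b + c = 12
  c = 6
  a + b + c = 10
Solving the system yields a = 5, b = -1, c = 6.
So f(s) = 5s^2 - s + 6.
The leading coefficient is 5.

5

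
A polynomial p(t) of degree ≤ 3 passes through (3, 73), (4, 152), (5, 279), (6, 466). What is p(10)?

2054

Write p(t) = at^3 + bt^2 + ct + d. Substituting each data point gives a linear system:
  27a + 9b + 3c + d = 73
  64a + 16b + 4c + d = 152
  125a + 25b + 5c + d = 279
  216a + 36b + 6c + d = 466
Solving the system yields a = 2, b = 0, c = 5, d = 4.
So p(t) = 2t^3 + 5t + 4.
Then p(10) = 2054.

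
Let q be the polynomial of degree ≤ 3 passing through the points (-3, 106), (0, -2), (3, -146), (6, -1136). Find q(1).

Forward differences of the values at s = -3, 0, 3, 6:
  q  : 106  -2  -146  -1136
  Δ  : -108  -144  -990
  Δ^2: -36  -846
  Δ^3: -810
The third differences are constant, confirming degree 3.
Interpolating (Newton forward form) and evaluating at s = 1 gives q(1) = -6.

-6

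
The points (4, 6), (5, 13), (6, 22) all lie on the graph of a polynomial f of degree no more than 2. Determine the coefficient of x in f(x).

Write f(x) = ax^2 + bx + c. Substituting each data point gives a linear system:
  16a + 4b + c = 6
  25a + 5b + c = 13
  36a + 6b + c = 22
Solving the system yields a = 1, b = -2, c = -2.
So f(x) = x^2 - 2x - 2.
The coefficient of x is -2.

-2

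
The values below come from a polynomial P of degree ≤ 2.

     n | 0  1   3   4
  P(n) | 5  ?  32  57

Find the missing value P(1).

6

The 3 known points determine the degree-2 polynomial uniquely.
Write P(n) = an^2 + bn + c. Substituting each data point gives a linear system:
  c = 5
  9a + 3b + c = 32
  16a + 4b + c = 57
Solving the system yields a = 4, b = -3, c = 5.
So P(n) = 4n^2 - 3n + 5.
Then P(1) = 6.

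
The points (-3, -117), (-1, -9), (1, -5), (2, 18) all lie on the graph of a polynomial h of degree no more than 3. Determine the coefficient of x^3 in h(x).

4

Write h(x) = ax^3 + bx^2 + cx + d. Substituting each data point gives a linear system:
  -27a + 9b - 3c + d = -117
  -a + b - c + d = -9
  a + b + c + d = -5
  8a + 4b + 2c + d = 18
Solving the system yields a = 4, b = -1, c = -2, d = -6.
So h(x) = 4x^3 - x^2 - 2x - 6.
The leading coefficient is 4.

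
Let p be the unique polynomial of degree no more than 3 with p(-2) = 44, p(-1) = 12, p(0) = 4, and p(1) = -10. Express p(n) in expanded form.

p(n) = -5n^3 - 3n^2 - 6n + 4

Write p(n) = an^3 + bn^2 + cn + d. Substituting each data point gives a linear system:
  -8a + 4b - 2c + d = 44
  -a + b - c + d = 12
  d = 4
  a + b + c + d = -10
Solving the system yields a = -5, b = -3, c = -6, d = 4.
So p(n) = -5n³ - 3n² - 6n + 4.
Check: p(-1) = 12. ✓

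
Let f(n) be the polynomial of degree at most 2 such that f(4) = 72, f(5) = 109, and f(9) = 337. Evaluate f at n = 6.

154

Using the Lagrange interpolation formula with nodes 4, 5, 9:
  L_0(n) = (n - 5)(n - 9) / 5
  L_1(n) = (n - 4)(n - 9) / -4
  L_2(n) = (n - 4)(n - 5) / 20
Then f(n) = 72·L_0(n) + 109·L_1(n) + 337·L_2(n).
Expanding and collecting terms gives f(n) = 4n^2 + n + 4.
Evaluating at n = 6: f(6) = 154.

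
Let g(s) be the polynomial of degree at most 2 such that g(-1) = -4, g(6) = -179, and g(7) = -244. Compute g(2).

Using the Lagrange interpolation formula with nodes -1, 6, 7:
  L_0(s) = (s - 6)(s - 7) / 56
  L_1(s) = (s + 1)(s - 7) / -7
  L_2(s) = (s + 1)(s - 6) / 8
Then g(s) = -4·L_0(s) - 179·L_1(s) - 244·L_2(s).
Expanding and collecting terms gives g(s) = -5s^2 + 1.
Evaluating at s = 2: g(2) = -19.

-19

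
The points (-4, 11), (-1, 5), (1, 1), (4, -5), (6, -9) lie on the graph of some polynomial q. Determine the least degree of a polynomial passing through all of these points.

1

Divided differences on the nodes -4, -1, 1, 4, 6:
  order 0: 11  5  1  -5  -9
  order 1: -2  -2  -2  -2
  order 2: 0  0  0
  order 3: 0  0
  order 4: 0
The order-1 divided differences are all -2 (nonzero) and every higher order vanishes, so the data lies on a polynomial of degree exactly 1.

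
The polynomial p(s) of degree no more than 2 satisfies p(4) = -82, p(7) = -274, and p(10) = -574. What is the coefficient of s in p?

Write p(s) = as^2 + bs + c. Substituting each data point gives a linear system:
  16a + 4b + c = -82
  49a + 7b + c = -274
  100a + 10b + c = -574
Solving the system yields a = -6, b = 2, c = 6.
So p(s) = -6s^2 + 2s + 6.
The coefficient of s is 2.

2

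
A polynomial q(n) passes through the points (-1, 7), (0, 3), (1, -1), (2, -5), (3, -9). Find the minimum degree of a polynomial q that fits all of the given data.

1

Forward differences of the values at n = -1, 0, 1, 2, 3:
  q  : 7  3  -1  -5  -9
  Δ  : -4  -4  -4  -4
  Δ^2: 0  0  0
  Δ^3: 0  0
  Δ^4: 0
The first differences are constant (-4) and nonzero, while all higher differences vanish, so the minimal degree is 1.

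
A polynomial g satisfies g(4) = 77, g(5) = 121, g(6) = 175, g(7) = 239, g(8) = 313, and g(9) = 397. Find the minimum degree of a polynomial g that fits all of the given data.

2

Forward differences of the values at x = 4, 5, 6, 7, 8, 9:
  g  : 77  121  175  239  313  397
  Δ  : 44  54  64  74  84
  Δ^2: 10  10  10  10
  Δ^3: 0  0  0
  Δ^4: 0  0
  Δ^5: 0
The second differences are constant (10) and nonzero, while all higher differences vanish, so the minimal degree is 2.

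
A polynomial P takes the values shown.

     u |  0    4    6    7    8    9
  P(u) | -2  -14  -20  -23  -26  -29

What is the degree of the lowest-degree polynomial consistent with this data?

1

Divided differences on the nodes 0, 4, 6, 7, 8, 9:
  order 0: -2  -14  -20  -23  -26  -29
  order 1: -3  -3  -3  -3  -3
  order 2: 0  0  0  0
  order 3: 0  0  0
  order 4: 0  0
  order 5: 0
The order-1 divided differences are all -3 (nonzero) and every higher order vanishes, so the data lies on a polynomial of degree exactly 1.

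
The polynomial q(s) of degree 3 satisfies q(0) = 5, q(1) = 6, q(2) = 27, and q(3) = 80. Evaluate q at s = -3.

2

Write q(s) = as^3 + bs^2 + cs + d. Substituting each data point gives a linear system:
  d = 5
  a + b + c + d = 6
  8a + 4b + 2c + d = 27
  27a + 9b + 3c + d = 80
Solving the system yields a = 2, b = 4, c = -5, d = 5.
So q(s) = 2s^3 + 4s^2 - 5s + 5.
Then q(-3) = 2.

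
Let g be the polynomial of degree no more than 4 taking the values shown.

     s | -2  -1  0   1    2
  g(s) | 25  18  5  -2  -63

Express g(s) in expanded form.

g(s) = -3s^4 - 4s^3 + 6s^2 - 6s + 5

Using the Lagrange interpolation formula with nodes -2, -1, 0, 1, 2:
  L_0(s) = (s + 1)s(s - 1)(s - 2) / 24
  L_1(s) = (s + 2)s(s - 1)(s - 2) / -6
  L_2(s) = (s + 2)(s + 1)(s - 1)(s - 2) / 4
  L_3(s) = (s + 2)(s + 1)s(s - 2) / -6
  L_4(s) = (s + 2)(s + 1)s(s - 1) / 24
Then g(s) = 25·L_0(s) + 18·L_1(s) + 5·L_2(s) - 2·L_3(s) - 63·L_4(s).
Expanding and collecting terms gives g(s) = -3s^4 - 4s^3 + 6s^2 - 6s + 5.
Check: g(1) = -2. ✓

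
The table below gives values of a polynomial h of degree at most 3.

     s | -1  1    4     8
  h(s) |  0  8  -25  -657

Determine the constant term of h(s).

Write h(s) = as^3 + bs^2 + cs + d. Substituting each data point gives a linear system:
  -a + b - c + d = 0
  a + b + c + d = 8
  64a + 16b + 4c + d = -25
  512a + 64b + 8c + d = -657
Solving the system yields a = -2, b = 5, c = 6, d = -1.
So h(s) = -2s³ + 5s² + 6s - 1.
The constant term is -1.

-1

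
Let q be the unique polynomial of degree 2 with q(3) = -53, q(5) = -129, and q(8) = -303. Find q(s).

q(s) = -4s^2 - 6s + 1

Using the Lagrange interpolation formula with nodes 3, 5, 8:
  L_0(s) = (s - 5)(s - 8) / 10
  L_1(s) = (s - 3)(s - 8) / -6
  L_2(s) = (s - 3)(s - 5) / 15
Then q(s) = -53·L_0(s) - 129·L_1(s) - 303·L_2(s).
Expanding and collecting terms gives q(s) = -4s² - 6s + 1.
Check: q(3) = -53. ✓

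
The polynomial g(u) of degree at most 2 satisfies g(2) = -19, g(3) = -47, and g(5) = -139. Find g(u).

Using the Lagrange interpolation formula with nodes 2, 3, 5:
  L_0(u) = (u - 3)(u - 5) / 3
  L_1(u) = (u - 2)(u - 5) / -2
  L_2(u) = (u - 2)(u - 3) / 6
Then g(u) = -19·L_0(u) - 47·L_1(u) - 139·L_2(u).
Expanding and collecting terms gives g(u) = -6u^2 + 2u + 1.
Check: g(5) = -139. ✓

g(u) = -6u^2 + 2u + 1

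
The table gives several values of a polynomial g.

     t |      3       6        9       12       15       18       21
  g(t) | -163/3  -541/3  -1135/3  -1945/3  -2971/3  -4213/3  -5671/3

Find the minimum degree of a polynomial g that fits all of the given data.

2

Forward differences of the values at t = 3, 6, 9, 12, 15, 18, 21:
  g  : -163/3  -541/3  -1135/3  -1945/3  -2971/3  -4213/3  -5671/3
  Δ  : -126  -198  -270  -342  -414  -486
  Δ^2: -72  -72  -72  -72  -72
  Δ^3: 0  0  0  0
  Δ^4: 0  0  0
  Δ^5: 0  0
  Δ^6: 0
The second differences are constant (-72) and nonzero, while all higher differences vanish, so the minimal degree is 2.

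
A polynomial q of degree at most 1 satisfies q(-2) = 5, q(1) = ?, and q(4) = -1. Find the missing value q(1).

2

On equispaced nodes a degree-1 polynomial has vanishing second forward difference, so
  q(-2) - 2·q(1) + q(4) = 0.
Substituting the known values and solving for q(1):
  -2·q(1) = -4
  q(1) = 2.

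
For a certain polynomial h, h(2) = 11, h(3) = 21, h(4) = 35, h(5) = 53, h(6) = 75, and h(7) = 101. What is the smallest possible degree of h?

Forward differences of the values at u = 2, 3, 4, 5, 6, 7:
  h  : 11  21  35  53  75  101
  Δ  : 10  14  18  22  26
  Δ^2: 4  4  4  4
  Δ^3: 0  0  0
  Δ^4: 0  0
  Δ^5: 0
The second differences are constant (4) and nonzero, while all higher differences vanish, so the minimal degree is 2.

2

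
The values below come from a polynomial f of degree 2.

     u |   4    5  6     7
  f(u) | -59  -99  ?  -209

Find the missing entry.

The 3 known points determine the degree-2 polynomial uniquely.
Write f(u) = au^2 + bu + c. Substituting each data point gives a linear system:
  16a + 4b + c = -59
  25a + 5b + c = -99
  49a + 7b + c = -209
Solving the system yields a = -5, b = 5, c = 1.
So f(u) = -5u^2 + 5u + 1.
Then f(6) = -149.

-149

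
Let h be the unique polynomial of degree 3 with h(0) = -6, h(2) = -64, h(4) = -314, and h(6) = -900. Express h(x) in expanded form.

Using the Lagrange interpolation formula with nodes 0, 2, 4, 6:
  L_0(x) = (x - 2)(x - 4)(x - 6) / -48
  L_1(x) = x(x - 4)(x - 6) / 16
  L_2(x) = x(x - 2)(x - 6) / -16
  L_3(x) = x(x - 2)(x - 4) / 48
Then h(x) = -6·L_0(x) - 64·L_1(x) - 314·L_2(x) - 900·L_3(x).
Expanding and collecting terms gives h(x) = -3x³ - 6x² - 5x - 6.
Check: h(2) = -64. ✓

h(x) = -3x^3 - 6x^2 - 5x - 6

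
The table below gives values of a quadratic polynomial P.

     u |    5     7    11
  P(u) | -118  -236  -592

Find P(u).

P(u) = -5u^2 + u + 2

Write P(u) = au^2 + bu + c. Substituting each data point gives a linear system:
  25a + 5b + c = -118
  49a + 7b + c = -236
  121a + 11b + c = -592
Solving the system yields a = -5, b = 1, c = 2.
So P(u) = -5u² + u + 2.
Check: P(11) = -592. ✓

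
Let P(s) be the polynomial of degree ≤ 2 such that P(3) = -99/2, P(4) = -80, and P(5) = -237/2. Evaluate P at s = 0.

Using the Lagrange interpolation formula with nodes 3, 4, 5:
  L_0(s) = (s - 4)(s - 5) / 2
  L_1(s) = (s - 3)(s - 5) / -1
  L_2(s) = (s - 3)(s - 4) / 2
Then P(s) = -99/2·L_0(s) - 80·L_1(s) - 237/2·L_2(s).
Expanding and collecting terms gives P(s) = -4s² - (5/2)s - 6.
Evaluating at s = 0: P(0) = -6.

-6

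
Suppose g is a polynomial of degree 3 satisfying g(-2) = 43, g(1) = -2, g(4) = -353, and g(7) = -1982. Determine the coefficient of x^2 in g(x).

1

Write g(x) = ax^3 + bx^2 + cx + d. Substituting each data point gives a linear system:
  -8a + 4b - 2c + d = 43
  a + b + c + d = -2
  64a + 16b + 4c + d = -353
  343a + 49b + 7c + d = -1982
Solving the system yields a = -6, b = 1, c = 4, d = -1.
So g(x) = -6x^3 + x^2 + 4x - 1.
The coefficient of x^2 is 1.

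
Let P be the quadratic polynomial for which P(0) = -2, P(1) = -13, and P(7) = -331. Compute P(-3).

Using the Lagrange interpolation formula with nodes 0, 1, 7:
  L_0(t) = (t - 1)(t - 7) / 7
  L_1(t) = t(t - 7) / -6
  L_2(t) = t(t - 1) / 42
Then P(t) = -2·L_0(t) - 13·L_1(t) - 331·L_2(t).
Expanding and collecting terms gives P(t) = -6t² - 5t - 2.
Evaluating at t = -3: P(-3) = -41.

-41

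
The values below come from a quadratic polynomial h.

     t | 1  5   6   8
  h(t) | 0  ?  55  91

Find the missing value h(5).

The 3 known points determine the degree-2 polynomial uniquely.
Write h(t) = at^2 + bt + c. Substituting each data point gives a linear system:
  a + b + c = 0
  36a + 6b + c = 55
  64a + 8b + c = 91
Solving the system yields a = 1, b = 4, c = -5.
So h(t) = t² + 4t - 5.
Then h(5) = 40.

40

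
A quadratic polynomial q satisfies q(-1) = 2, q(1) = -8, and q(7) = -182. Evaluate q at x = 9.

Write q(x) = ax^2 + bx + c. Substituting each data point gives a linear system:
  a - b + c = 2
  a + b + c = -8
  49a + 7b + c = -182
Solving the system yields a = -3, b = -5, c = 0.
So q(x) = -3x^2 - 5x.
Then q(9) = -288.

-288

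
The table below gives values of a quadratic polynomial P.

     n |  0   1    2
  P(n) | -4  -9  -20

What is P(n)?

P(n) = -3n^2 - 2n - 4

Write P(n) = an^2 + bn + c. Substituting each data point gives a linear system:
  c = -4
  a + b + c = -9
  4a + 2b + c = -20
Solving the system yields a = -3, b = -2, c = -4.
So P(n) = -3n^2 - 2n - 4.
Check: P(2) = -20. ✓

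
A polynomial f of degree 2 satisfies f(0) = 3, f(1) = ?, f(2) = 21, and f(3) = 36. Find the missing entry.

10

On equispaced nodes a degree-2 polynomial has vanishing third forward difference, so
  - f(0) + 3·f(1) - 3·f(2) + f(3) = 0.
Substituting the known values and solving for f(1):
  3·f(1) = 30
  f(1) = 10.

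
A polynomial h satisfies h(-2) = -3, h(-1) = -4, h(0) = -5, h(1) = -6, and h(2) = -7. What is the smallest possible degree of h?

1

Forward differences of the values at s = -2, -1, 0, 1, 2:
  h  : -3  -4  -5  -6  -7
  Δ  : -1  -1  -1  -1
  Δ^2: 0  0  0
  Δ^3: 0  0
  Δ^4: 0
The first differences are constant (-1) and nonzero, while all higher differences vanish, so the minimal degree is 1.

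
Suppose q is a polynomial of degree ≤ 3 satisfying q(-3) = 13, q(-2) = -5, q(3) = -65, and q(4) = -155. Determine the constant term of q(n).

Write q(n) = an^3 + bn^2 + cn + d. Substituting each data point gives a linear system:
  -27a + 9b - 3c + d = 13
  -8a + 4b - 2c + d = -5
  27a + 9b + 3c + d = -65
  64a + 16b + 4c + d = -155
Solving the system yields a = -2, b = -3, c = 5, d = 1.
So q(n) = -2n^3 - 3n^2 + 5n + 1.
The constant term is 1.

1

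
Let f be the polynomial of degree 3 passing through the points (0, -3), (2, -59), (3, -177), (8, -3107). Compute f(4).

-403

Write f(u) = au^3 + bu^2 + cu + d. Substituting each data point gives a linear system:
  d = -3
  8a + 4b + 2c + d = -59
  27a + 9b + 3c + d = -177
  512a + 64b + 8c + d = -3107
Solving the system yields a = -6, b = 0, c = -4, d = -3.
So f(u) = -6u³ - 4u - 3.
Then f(4) = -403.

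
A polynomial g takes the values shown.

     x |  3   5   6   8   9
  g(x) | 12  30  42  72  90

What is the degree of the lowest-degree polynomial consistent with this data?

2

Divided differences on the nodes 3, 5, 6, 8, 9:
  order 0: 12  30  42  72  90
  order 1: 9  12  15  18
  order 2: 1  1  1
  order 3: 0  0
  order 4: 0
The order-2 divided differences are all 1 (nonzero) and every higher order vanishes, so the data lies on a polynomial of degree exactly 2.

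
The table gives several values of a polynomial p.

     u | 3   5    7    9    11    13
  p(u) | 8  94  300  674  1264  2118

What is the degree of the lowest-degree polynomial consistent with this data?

3

Forward differences of the values at u = 3, 5, 7, 9, 11, 13:
  p  : 8  94  300  674  1264  2118
  Δ  : 86  206  374  590  854
  Δ^2: 120  168  216  264
  Δ^3: 48  48  48
  Δ^4: 0  0
  Δ^5: 0
The third differences are constant (48) and nonzero, while all higher differences vanish, so the minimal degree is 3.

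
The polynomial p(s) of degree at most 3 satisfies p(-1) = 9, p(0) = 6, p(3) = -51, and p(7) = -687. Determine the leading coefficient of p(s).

Write p(s) = as^3 + bs^2 + cs + d. Substituting each data point gives a linear system:
  -a + b - c + d = 9
  d = 6
  27a + 9b + 3c + d = -51
  343a + 49b + 7c + d = -687
Solving the system yields a = -2, b = 0, c = -1, d = 6.
So p(s) = -2s³ - s + 6.
The leading coefficient is -2.

-2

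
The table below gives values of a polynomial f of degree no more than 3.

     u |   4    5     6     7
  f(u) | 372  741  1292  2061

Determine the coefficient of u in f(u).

-6

Write f(u) = au^3 + bu^2 + cu + d. Substituting each data point gives a linear system:
  64a + 16b + 4c + d = 372
  125a + 25b + 5c + d = 741
  216a + 36b + 6c + d = 1292
  343a + 49b + 7c + d = 2061
Solving the system yields a = 6, b = 1, c = -6, d = -4.
So f(u) = 6u³ + u² - 6u - 4.
The coefficient of u is -6.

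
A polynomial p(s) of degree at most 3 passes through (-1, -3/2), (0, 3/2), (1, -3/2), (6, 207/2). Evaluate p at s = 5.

Write p(s) = as^3 + bs^2 + cs + d. Substituting each data point gives a linear system:
  -a + b - c + d = -3/2
  d = 3/2
  a + b + c + d = -3/2
  216a + 36b + 6c + d = 207/2
Solving the system yields a = 1, b = -3, c = -1, d = 3/2.
So p(s) = s³ - 3s² - s + 3/2.
Then p(5) = 93/2.

93/2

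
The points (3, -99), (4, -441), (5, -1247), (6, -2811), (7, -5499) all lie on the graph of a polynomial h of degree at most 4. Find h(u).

Write h(u) = au^4 + bu^3 + cu^2 + du + e. Substituting each data point gives a linear system:
  81a + 27b + 9c + 3d + e = -99
  256a + 64b + 16c + 4d + e = -441
  625a + 125b + 25c + 5d + e = -1247
  1296a + 216b + 36c + 6d + e = -2811
  2401a + 343b + 49c + 7d + e = -5499
Solving the system yields a = -3, b = 5, c = -1, d = 5, e = 3.
So h(u) = -3u⁴ + 5u³ - u² + 5u + 3.
Check: h(5) = -1247. ✓

h(u) = -3u^4 + 5u^3 - u^2 + 5u + 3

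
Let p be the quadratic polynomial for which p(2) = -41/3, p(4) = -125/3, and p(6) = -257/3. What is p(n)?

p(n) = -2n^2 - 2n - 5/3

Write p(n) = an^2 + bn + c. Substituting each data point gives a linear system:
  4a + 2b + c = -41/3
  16a + 4b + c = -125/3
  36a + 6b + c = -257/3
Solving the system yields a = -2, b = -2, c = -5/3.
So p(n) = -2n^2 - 2n - 5/3.
Check: p(4) = -125/3. ✓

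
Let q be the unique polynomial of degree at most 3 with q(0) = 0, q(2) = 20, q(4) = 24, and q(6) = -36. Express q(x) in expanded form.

q(x) = -x^3 + 4x^2 + 6x

Write q(x) = ax^3 + bx^2 + cx + d. Substituting each data point gives a linear system:
  d = 0
  8a + 4b + 2c + d = 20
  64a + 16b + 4c + d = 24
  216a + 36b + 6c + d = -36
Solving the system yields a = -1, b = 4, c = 6, d = 0.
So q(x) = -x³ + 4x² + 6x.
Check: q(4) = 24. ✓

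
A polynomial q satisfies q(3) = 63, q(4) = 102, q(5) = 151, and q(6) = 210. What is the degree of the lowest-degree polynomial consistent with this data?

Forward differences of the values at n = 3, 4, 5, 6:
  q  : 63  102  151  210
  Δ  : 39  49  59
  Δ^2: 10  10
  Δ^3: 0
The second differences are constant (10) and nonzero, while all higher differences vanish, so the minimal degree is 2.

2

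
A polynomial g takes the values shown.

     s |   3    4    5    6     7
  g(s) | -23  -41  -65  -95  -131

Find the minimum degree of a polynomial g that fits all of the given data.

2

Forward differences of the values at s = 3, 4, 5, 6, 7:
  g  : -23  -41  -65  -95  -131
  Δ  : -18  -24  -30  -36
  Δ^2: -6  -6  -6
  Δ^3: 0  0
  Δ^4: 0
The second differences are constant (-6) and nonzero, while all higher differences vanish, so the minimal degree is 2.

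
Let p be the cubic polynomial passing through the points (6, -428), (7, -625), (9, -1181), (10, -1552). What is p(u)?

Write p(u) = au^3 + bu^2 + cu + d. Substituting each data point gives a linear system:
  216a + 36b + 6c + d = -428
  343a + 49b + 7c + d = -625
  729a + 81b + 9c + d = -1181
  1000a + 100b + 10c + d = -1552
Solving the system yields a = -1, b = -5, c = -5, d = -2.
So p(u) = -u³ - 5u² - 5u - 2.
Check: p(6) = -428. ✓

p(u) = -u^3 - 5u^2 - 5u - 2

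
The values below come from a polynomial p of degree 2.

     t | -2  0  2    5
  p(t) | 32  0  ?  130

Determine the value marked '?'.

The 3 known points determine the degree-2 polynomial uniquely.
Write p(t) = at^2 + bt + c. Substituting each data point gives a linear system:
  4a - 2b + c = 32
  c = 0
  25a + 5b + c = 130
Solving the system yields a = 6, b = -4, c = 0.
So p(t) = 6t^2 - 4t.
Then p(2) = 16.

16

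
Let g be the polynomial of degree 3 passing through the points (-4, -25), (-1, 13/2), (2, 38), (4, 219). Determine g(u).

g(u) = 2u^3 + 6u^2 - (3/2)u + 1

Using the Lagrange interpolation formula with nodes -4, -1, 2, 4:
  L_0(u) = (u + 1)(u - 2)(u - 4) / -144
  L_1(u) = (u + 4)(u - 2)(u - 4) / 45
  L_2(u) = (u + 4)(u + 1)(u - 4) / -36
  L_3(u) = (u + 4)(u + 1)(u - 2) / 80
Then g(u) = -25·L_0(u) + 13/2·L_1(u) + 38·L_2(u) + 219·L_3(u).
Expanding and collecting terms gives g(u) = 2u³ + 6u² - (3/2)u + 1.
Check: g(2) = 38. ✓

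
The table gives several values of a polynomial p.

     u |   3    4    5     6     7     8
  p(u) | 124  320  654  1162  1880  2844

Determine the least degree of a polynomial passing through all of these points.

3

Forward differences of the values at u = 3, 4, 5, 6, 7, 8:
  p  : 124  320  654  1162  1880  2844
  Δ  : 196  334  508  718  964
  Δ^2: 138  174  210  246
  Δ^3: 36  36  36
  Δ^4: 0  0
  Δ^5: 0
The third differences are constant (36) and nonzero, while all higher differences vanish, so the minimal degree is 3.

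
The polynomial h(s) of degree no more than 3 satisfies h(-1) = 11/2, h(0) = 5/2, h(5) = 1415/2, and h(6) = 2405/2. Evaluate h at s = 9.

7871/2

Using the Lagrange interpolation formula with nodes -1, 0, 5, 6:
  L_0(s) = s(s - 5)(s - 6) / -42
  L_1(s) = (s + 1)(s - 5)(s - 6) / 30
  L_2(s) = (s + 1)s(s - 6) / -30
  L_3(s) = (s + 1)s(s - 5) / 42
Then h(s) = 11/2·L_0(s) + 5/2·L_1(s) + 1415/2·L_2(s) + 2405/2·L_3(s).
Expanding and collecting terms gives h(s) = 5s³ + 4s² - 4s + 5/2.
Evaluating at s = 9: h(9) = 7871/2.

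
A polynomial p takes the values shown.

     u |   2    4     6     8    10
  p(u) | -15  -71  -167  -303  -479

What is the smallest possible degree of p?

2

Forward differences of the values at u = 2, 4, 6, 8, 10:
  p  : -15  -71  -167  -303  -479
  Δ  : -56  -96  -136  -176
  Δ^2: -40  -40  -40
  Δ^3: 0  0
  Δ^4: 0
The second differences are constant (-40) and nonzero, while all higher differences vanish, so the minimal degree is 2.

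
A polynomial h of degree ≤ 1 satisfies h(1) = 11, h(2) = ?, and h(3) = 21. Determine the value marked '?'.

The 2 known points determine the degree-1 polynomial uniquely.
Write h(u) = au + b. Substituting each data point gives a linear system:
  a + b = 11
  3a + b = 21
Solving the system yields a = 5, b = 6.
So h(u) = 5u + 6.
Then h(2) = 16.

16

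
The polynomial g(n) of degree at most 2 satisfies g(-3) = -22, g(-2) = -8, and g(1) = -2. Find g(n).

Using the Lagrange interpolation formula with nodes -3, -2, 1:
  L_0(n) = (n + 2)(n - 1) / 4
  L_1(n) = (n + 3)(n - 1) / -3
  L_2(n) = (n + 3)(n + 2) / 12
Then g(n) = -22·L_0(n) - 8·L_1(n) - 2·L_2(n).
Expanding and collecting terms gives g(n) = -3n^2 - n + 2.
Check: g(-3) = -22. ✓

g(n) = -3n^2 - n + 2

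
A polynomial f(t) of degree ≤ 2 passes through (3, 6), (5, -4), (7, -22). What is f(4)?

Using the Lagrange interpolation formula with nodes 3, 5, 7:
  L_0(t) = (t - 5)(t - 7) / 8
  L_1(t) = (t - 3)(t - 7) / -4
  L_2(t) = (t - 3)(t - 5) / 8
Then f(t) = 6·L_0(t) - 4·L_1(t) - 22·L_2(t).
Expanding and collecting terms gives f(t) = -t^2 + 3t + 6.
Evaluating at t = 4: f(4) = 2.

2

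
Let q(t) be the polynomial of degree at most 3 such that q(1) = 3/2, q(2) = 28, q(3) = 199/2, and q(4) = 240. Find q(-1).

-25/2

Write q(t) = at^3 + bt^2 + ct + d. Substituting each data point gives a linear system:
  a + b + c + d = 3/2
  8a + 4b + 2c + d = 28
  27a + 9b + 3c + d = 199/2
  64a + 16b + 4c + d = 240
Solving the system yields a = 4, b = -3/2, c = 3, d = -4.
So q(t) = 4t^3 - (3/2)t^2 + 3t - 4.
Then q(-1) = -25/2.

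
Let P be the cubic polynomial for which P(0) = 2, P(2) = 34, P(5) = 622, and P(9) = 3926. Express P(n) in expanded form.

P(n) = 6n^3 - 6n^2 + 4n + 2

Write P(n) = an^3 + bn^2 + cn + d. Substituting each data point gives a linear system:
  d = 2
  8a + 4b + 2c + d = 34
  125a + 25b + 5c + d = 622
  729a + 81b + 9c + d = 3926
Solving the system yields a = 6, b = -6, c = 4, d = 2.
So P(n) = 6n^3 - 6n^2 + 4n + 2.
Check: P(9) = 3926. ✓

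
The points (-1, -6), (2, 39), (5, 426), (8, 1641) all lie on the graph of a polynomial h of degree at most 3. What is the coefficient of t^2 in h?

1

Write h(t) = at^3 + bt^2 + ct + d. Substituting each data point gives a linear system:
  -a + b - c + d = -6
  8a + 4b + 2c + d = 39
  125a + 25b + 5c + d = 426
  512a + 64b + 8c + d = 1641
Solving the system yields a = 3, b = 1, c = 5, d = 1.
So h(t) = 3t^3 + t^2 + 5t + 1.
The coefficient of t^2 is 1.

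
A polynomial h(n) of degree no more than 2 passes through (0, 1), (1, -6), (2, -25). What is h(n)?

h(n) = -6n^2 - n + 1

Write h(n) = an^2 + bn + c. Substituting each data point gives a linear system:
  c = 1
  a + b + c = -6
  4a + 2b + c = -25
Solving the system yields a = -6, b = -1, c = 1.
So h(n) = -6n² - n + 1.
Check: h(0) = 1. ✓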